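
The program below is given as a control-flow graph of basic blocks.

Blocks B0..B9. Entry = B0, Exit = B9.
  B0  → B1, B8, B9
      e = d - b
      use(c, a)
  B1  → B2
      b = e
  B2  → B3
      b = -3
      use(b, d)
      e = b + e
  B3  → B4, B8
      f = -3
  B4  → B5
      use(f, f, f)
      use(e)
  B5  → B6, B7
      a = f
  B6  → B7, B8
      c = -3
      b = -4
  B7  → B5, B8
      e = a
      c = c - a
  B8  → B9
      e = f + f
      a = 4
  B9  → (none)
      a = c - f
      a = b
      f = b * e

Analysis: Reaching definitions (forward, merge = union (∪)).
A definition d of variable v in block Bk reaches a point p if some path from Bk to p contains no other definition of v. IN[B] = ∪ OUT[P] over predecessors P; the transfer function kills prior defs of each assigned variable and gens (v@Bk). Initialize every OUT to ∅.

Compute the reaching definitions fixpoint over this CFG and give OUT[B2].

Answer: {b@B2, e@B2}

Trace:
Per-block solution:
  B0:  IN={}  OUT={e@B0}
  B1:  IN={e@B0}  OUT={b@B1, e@B0}
  B2:  IN={b@B1, e@B0}  OUT={b@B2, e@B2}
  B3:  IN={b@B2, e@B2}  OUT={b@B2, e@B2, f@B3}
  B4:  IN={b@B2, e@B2, f@B3}  OUT={b@B2, e@B2, f@B3}
  B5:  IN={a@B5, b@B2, b@B6, c@B7, e@B2, e@B7, f@B3}  OUT={a@B5, b@B2, b@B6, c@B7, e@B2, e@B7, f@B3}
  B6:  IN={a@B5, b@B2, b@B6, c@B7, e@B2, e@B7, f@B3}  OUT={a@B5, b@B6, c@B6, e@B2, e@B7, f@B3}
  B7:  IN={a@B5, b@B2, b@B6, c@B6, c@B7, e@B2, e@B7, f@B3}  OUT={a@B5, b@B2, b@B6, c@B7, e@B7, f@B3}
  B8:  IN={a@B5, b@B2, b@B6, c@B6, c@B7, e@B0, e@B2, e@B7, f@B3}  OUT={a@B8, b@B2, b@B6, c@B6, c@B7, e@B8, f@B3}
  B9:  IN={a@B8, b@B2, b@B6, c@B6, c@B7, e@B0, e@B8, f@B3}  OUT={a@B9, b@B2, b@B6, c@B6, c@B7, e@B0, e@B8, f@B9}

Merge at B2: IN[B2] = OUT[B1] = {b@B1, e@B0}
Applying B2's transfer function to that IN value gives OUT[B2] (row B2 above).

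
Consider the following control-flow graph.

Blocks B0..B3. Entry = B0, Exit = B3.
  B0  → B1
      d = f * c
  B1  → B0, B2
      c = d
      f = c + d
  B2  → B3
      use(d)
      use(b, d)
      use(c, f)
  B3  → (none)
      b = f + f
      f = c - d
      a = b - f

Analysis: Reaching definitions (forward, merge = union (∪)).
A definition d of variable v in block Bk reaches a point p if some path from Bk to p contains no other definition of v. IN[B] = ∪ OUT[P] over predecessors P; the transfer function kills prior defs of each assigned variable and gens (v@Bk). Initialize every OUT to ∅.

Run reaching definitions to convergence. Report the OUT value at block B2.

Answer: {c@B1, d@B0, f@B1}

Derivation:
Fixpoint table:
  B0:   IN={c@B1, d@B0, f@B1}   OUT={c@B1, d@B0, f@B1}
  B1:   IN={c@B1, d@B0, f@B1}   OUT={c@B1, d@B0, f@B1}
  B2:   IN={c@B1, d@B0, f@B1}   OUT={c@B1, d@B0, f@B1}
  B3:   IN={c@B1, d@B0, f@B1}   OUT={a@B3, b@B3, c@B1, d@B0, f@B3}

Merge at B2: IN[B2] = OUT[B1] = {c@B1, d@B0, f@B1}
Applying B2's transfer function to that IN value gives OUT[B2] (row B2 above).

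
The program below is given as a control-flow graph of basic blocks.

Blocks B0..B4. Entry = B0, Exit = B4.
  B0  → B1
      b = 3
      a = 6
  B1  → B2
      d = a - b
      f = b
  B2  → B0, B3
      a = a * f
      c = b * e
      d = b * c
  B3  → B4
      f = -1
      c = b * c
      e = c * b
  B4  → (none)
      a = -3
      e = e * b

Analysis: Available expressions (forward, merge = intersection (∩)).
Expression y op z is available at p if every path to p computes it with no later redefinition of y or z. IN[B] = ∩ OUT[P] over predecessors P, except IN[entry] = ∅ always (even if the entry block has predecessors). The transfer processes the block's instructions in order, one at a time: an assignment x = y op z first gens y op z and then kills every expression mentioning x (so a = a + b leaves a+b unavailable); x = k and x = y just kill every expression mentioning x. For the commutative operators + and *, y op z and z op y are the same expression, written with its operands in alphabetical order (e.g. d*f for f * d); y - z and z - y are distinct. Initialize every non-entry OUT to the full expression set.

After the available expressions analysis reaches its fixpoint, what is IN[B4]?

Fixpoint table:
  B0:   IN={}   OUT={}
  B1:   IN={}   OUT={a-b}
  B2:   IN={a-b}   OUT={b*c, b*e}
  B3:   IN={b*c, b*e}   OUT={b*c}
  B4:   IN={b*c}   OUT={b*c}

Merge at B4: IN[B4] = OUT[B3] = {b*c}

Answer: {b*c}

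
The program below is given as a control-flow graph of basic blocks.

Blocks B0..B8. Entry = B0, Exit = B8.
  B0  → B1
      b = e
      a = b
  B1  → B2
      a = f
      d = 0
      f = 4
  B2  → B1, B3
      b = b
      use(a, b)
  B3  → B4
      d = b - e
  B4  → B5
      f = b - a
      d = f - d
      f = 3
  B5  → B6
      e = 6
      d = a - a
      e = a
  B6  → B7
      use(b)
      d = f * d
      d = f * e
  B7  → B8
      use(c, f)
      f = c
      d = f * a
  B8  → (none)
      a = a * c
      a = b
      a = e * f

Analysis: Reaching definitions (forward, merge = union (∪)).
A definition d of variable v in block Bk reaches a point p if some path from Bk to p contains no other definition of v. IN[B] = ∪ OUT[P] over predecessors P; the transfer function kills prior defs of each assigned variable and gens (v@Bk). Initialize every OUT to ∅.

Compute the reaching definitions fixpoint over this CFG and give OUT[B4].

Answer: {a@B1, b@B2, d@B4, f@B4}

Derivation:
Per-block solution:
  B0:  IN={}  OUT={a@B0, b@B0}
  B1:  IN={a@B0, a@B1, b@B0, b@B2, d@B1, f@B1}  OUT={a@B1, b@B0, b@B2, d@B1, f@B1}
  B2:  IN={a@B1, b@B0, b@B2, d@B1, f@B1}  OUT={a@B1, b@B2, d@B1, f@B1}
  B3:  IN={a@B1, b@B2, d@B1, f@B1}  OUT={a@B1, b@B2, d@B3, f@B1}
  B4:  IN={a@B1, b@B2, d@B3, f@B1}  OUT={a@B1, b@B2, d@B4, f@B4}
  B5:  IN={a@B1, b@B2, d@B4, f@B4}  OUT={a@B1, b@B2, d@B5, e@B5, f@B4}
  B6:  IN={a@B1, b@B2, d@B5, e@B5, f@B4}  OUT={a@B1, b@B2, d@B6, e@B5, f@B4}
  B7:  IN={a@B1, b@B2, d@B6, e@B5, f@B4}  OUT={a@B1, b@B2, d@B7, e@B5, f@B7}
  B8:  IN={a@B1, b@B2, d@B7, e@B5, f@B7}  OUT={a@B8, b@B2, d@B7, e@B5, f@B7}

Merge at B4: IN[B4] = OUT[B3] = {a@B1, b@B2, d@B3, f@B1}
Applying B4's transfer function to that IN value gives OUT[B4] (row B4 above).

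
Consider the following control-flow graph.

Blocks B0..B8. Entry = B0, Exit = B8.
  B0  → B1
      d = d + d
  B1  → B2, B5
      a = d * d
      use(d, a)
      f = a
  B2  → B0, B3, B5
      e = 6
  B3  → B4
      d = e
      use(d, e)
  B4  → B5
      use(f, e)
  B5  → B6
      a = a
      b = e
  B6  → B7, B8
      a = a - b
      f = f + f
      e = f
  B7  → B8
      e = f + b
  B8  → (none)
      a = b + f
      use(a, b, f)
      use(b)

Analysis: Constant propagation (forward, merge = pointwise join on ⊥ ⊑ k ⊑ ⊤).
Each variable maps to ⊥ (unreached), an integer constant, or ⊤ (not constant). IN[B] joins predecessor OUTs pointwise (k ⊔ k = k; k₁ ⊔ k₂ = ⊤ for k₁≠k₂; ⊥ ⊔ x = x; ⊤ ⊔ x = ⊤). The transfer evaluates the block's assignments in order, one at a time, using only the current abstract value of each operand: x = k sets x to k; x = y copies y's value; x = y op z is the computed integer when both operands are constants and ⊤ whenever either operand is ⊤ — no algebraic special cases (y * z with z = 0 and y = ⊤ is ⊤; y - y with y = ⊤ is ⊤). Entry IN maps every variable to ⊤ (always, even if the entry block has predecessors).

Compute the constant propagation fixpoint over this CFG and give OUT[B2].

Answer: {a: ⊤, b: ⊤, c: ⊤, d: ⊤, e: 6, f: ⊤}

Derivation:
Per-block solution:
  B0:  IN=(all ⊤)  OUT=(all ⊤)
  B1:  IN=(all ⊤)  OUT=(all ⊤)
  B2:  IN=(all ⊤)  OUT={e:6; rest ⊤}
  B3:  IN={e:6; rest ⊤}  OUT={d:6, e:6; rest ⊤}
  B4:  IN={d:6, e:6; rest ⊤}  OUT={d:6, e:6; rest ⊤}
  B5:  IN=(all ⊤)  OUT=(all ⊤)
  B6:  IN=(all ⊤)  OUT=(all ⊤)
  B7:  IN=(all ⊤)  OUT=(all ⊤)
  B8:  IN=(all ⊤)  OUT=(all ⊤)

Merge at B2: IN[B2] = OUT[B1] = {a: ⊤, b: ⊤, c: ⊤, d: ⊤, e: ⊤, f: ⊤}
Applying B2's transfer function to that IN value gives OUT[B2] (row B2 above).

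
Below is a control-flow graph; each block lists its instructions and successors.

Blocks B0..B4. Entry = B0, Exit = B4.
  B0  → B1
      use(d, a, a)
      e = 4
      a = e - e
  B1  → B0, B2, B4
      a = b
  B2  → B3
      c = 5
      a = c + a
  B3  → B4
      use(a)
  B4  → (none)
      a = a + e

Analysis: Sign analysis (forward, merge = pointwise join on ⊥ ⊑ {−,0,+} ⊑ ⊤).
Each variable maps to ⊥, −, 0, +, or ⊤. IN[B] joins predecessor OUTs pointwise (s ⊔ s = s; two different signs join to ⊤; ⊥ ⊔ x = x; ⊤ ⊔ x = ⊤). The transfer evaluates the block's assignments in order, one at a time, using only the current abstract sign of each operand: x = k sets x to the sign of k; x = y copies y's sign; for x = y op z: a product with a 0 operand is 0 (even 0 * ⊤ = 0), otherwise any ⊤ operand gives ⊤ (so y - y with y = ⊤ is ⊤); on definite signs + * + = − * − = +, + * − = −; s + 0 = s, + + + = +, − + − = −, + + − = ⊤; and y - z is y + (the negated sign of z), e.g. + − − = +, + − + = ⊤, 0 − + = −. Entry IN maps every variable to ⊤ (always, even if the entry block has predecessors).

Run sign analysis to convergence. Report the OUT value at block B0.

Answer: {a: ⊤, b: ⊤, c: ⊤, d: ⊤, e: +, f: ⊤}

Trace:
Fixpoint table:
  B0:  IN=(all ⊤)  OUT={e:+; rest ⊤}
  B1:  IN={e:+; rest ⊤}  OUT={e:+; rest ⊤}
  B2:  IN={e:+; rest ⊤}  OUT={c:+, e:+; rest ⊤}
  B3:  IN={c:+, e:+; rest ⊤}  OUT={c:+, e:+; rest ⊤}
  B4:  IN={e:+; rest ⊤}  OUT={e:+; rest ⊤}

Merge at B0 (entry node, so the boundary value (all ⊤) is joined with the incoming edge(s)): IN[B0] = (all ⊤) ⊔ OUT[B1] = {a: ⊤, b: ⊤, c: ⊤, d: ⊤, e: ⊤, f: ⊤}
Applying B0's transfer function to that IN value gives OUT[B0] (row B0 above).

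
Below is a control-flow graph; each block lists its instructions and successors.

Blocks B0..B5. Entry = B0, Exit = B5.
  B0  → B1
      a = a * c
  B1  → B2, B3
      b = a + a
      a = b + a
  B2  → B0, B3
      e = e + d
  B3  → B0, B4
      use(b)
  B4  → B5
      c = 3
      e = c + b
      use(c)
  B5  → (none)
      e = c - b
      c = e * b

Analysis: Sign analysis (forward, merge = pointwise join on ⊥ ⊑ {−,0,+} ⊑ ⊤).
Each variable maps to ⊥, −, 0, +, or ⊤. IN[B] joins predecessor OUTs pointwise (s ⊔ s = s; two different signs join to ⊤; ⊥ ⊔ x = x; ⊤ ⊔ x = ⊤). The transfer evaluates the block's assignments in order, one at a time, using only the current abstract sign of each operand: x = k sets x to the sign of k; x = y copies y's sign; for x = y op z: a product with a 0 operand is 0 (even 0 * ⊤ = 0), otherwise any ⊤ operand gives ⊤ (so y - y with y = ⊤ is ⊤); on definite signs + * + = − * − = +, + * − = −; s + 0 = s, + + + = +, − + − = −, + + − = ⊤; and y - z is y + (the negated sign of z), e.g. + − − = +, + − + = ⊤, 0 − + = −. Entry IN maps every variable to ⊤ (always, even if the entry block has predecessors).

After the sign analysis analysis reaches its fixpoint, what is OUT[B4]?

Fixpoint table:
  B0:   IN=(all ⊤)   OUT=(all ⊤)
  B1:   IN=(all ⊤)   OUT=(all ⊤)
  B2:   IN=(all ⊤)   OUT=(all ⊤)
  B3:   IN=(all ⊤)   OUT=(all ⊤)
  B4:   IN=(all ⊤)   OUT={c:+; rest ⊤}
  B5:   IN={c:+; rest ⊤}   OUT=(all ⊤)

Merge at B4: IN[B4] = OUT[B3] = {a: ⊤, b: ⊤, c: ⊤, d: ⊤, e: ⊤, f: ⊤}
Applying B4's transfer function to that IN value gives OUT[B4] (row B4 above).

Answer: {a: ⊤, b: ⊤, c: +, d: ⊤, e: ⊤, f: ⊤}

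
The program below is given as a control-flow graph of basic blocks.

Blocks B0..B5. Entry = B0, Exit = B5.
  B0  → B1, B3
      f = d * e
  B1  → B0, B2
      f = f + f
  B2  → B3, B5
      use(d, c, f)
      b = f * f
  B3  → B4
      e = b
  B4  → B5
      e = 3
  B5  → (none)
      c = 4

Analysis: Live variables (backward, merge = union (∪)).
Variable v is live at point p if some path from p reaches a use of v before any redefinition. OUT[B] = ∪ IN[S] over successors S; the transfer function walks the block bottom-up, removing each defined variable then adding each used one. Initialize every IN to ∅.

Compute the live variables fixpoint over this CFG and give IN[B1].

Per-block solution:
  B0:  IN={b, c, d, e}  OUT={b, c, d, e, f}
  B1:  IN={b, c, d, e, f}  OUT={b, c, d, e, f}
  B2:  IN={c, d, f}  OUT={b}
  B3:  IN={b}  OUT={}
  B4:  IN={}  OUT={}
  B5:  IN={}  OUT={}

Merge at B1: OUT[B1] = IN[B0] ⊔ IN[B2] = {b, c, d, e, f}
Applying B1's transfer function to that OUT value gives IN[B1] (row B1 above).

Answer: {b, c, d, e, f}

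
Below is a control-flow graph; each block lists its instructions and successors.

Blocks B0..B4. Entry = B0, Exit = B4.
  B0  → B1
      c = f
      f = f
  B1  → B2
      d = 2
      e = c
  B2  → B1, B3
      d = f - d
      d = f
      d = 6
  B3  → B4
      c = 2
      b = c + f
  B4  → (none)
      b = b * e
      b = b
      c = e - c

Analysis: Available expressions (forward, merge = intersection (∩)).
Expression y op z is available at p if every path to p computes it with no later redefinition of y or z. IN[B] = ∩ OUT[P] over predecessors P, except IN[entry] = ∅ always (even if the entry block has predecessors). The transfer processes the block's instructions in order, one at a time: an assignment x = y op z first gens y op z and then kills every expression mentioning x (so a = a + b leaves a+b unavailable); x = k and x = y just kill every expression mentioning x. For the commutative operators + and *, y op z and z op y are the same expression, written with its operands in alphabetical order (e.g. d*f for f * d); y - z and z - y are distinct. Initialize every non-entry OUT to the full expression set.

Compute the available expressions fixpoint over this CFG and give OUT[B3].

Answer: {c+f}

Trace:
Fixpoint table:
  B0:  IN={}  OUT={}
  B1:  IN={}  OUT={}
  B2:  IN={}  OUT={}
  B3:  IN={}  OUT={c+f}
  B4:  IN={c+f}  OUT={}

Merge at B3: IN[B3] = OUT[B2] = {}
Applying B3's transfer function to that IN value gives OUT[B3] (row B3 above).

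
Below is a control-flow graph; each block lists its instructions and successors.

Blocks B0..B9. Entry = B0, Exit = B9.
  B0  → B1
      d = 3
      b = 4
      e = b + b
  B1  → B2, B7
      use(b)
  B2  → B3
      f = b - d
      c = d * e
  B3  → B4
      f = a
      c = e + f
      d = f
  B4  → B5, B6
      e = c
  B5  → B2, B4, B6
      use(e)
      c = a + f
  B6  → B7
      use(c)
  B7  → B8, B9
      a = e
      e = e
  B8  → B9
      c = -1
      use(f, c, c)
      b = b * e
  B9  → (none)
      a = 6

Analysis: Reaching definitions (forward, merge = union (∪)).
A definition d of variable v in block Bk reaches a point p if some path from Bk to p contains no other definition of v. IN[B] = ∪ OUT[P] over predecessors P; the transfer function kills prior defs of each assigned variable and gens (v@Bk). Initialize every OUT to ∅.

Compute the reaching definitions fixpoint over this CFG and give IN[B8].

Converged values:
  B0:  IN={}  OUT={b@B0, d@B0, e@B0}
  B1:  IN={b@B0, d@B0, e@B0}  OUT={b@B0, d@B0, e@B0}
  B2:  IN={b@B0, c@B5, d@B0, d@B3, e@B0, e@B4, f@B3}  OUT={b@B0, c@B2, d@B0, d@B3, e@B0, e@B4, f@B2}
  B3:  IN={b@B0, c@B2, d@B0, d@B3, e@B0, e@B4, f@B2}  OUT={b@B0, c@B3, d@B3, e@B0, e@B4, f@B3}
  B4:  IN={b@B0, c@B3, c@B5, d@B3, e@B0, e@B4, f@B3}  OUT={b@B0, c@B3, c@B5, d@B3, e@B4, f@B3}
  B5:  IN={b@B0, c@B3, c@B5, d@B3, e@B4, f@B3}  OUT={b@B0, c@B5, d@B3, e@B4, f@B3}
  B6:  IN={b@B0, c@B3, c@B5, d@B3, e@B4, f@B3}  OUT={b@B0, c@B3, c@B5, d@B3, e@B4, f@B3}
  B7:  IN={b@B0, c@B3, c@B5, d@B0, d@B3, e@B0, e@B4, f@B3}  OUT={a@B7, b@B0, c@B3, c@B5, d@B0, d@B3, e@B7, f@B3}
  B8:  IN={a@B7, b@B0, c@B3, c@B5, d@B0, d@B3, e@B7, f@B3}  OUT={a@B7, b@B8, c@B8, d@B0, d@B3, e@B7, f@B3}
  B9:  IN={a@B7, b@B0, b@B8, c@B3, c@B5, c@B8, d@B0, d@B3, e@B7, f@B3}  OUT={a@B9, b@B0, b@B8, c@B3, c@B5, c@B8, d@B0, d@B3, e@B7, f@B3}

Merge at B8: IN[B8] = OUT[B7] = {a@B7, b@B0, c@B3, c@B5, d@B0, d@B3, e@B7, f@B3}

Answer: {a@B7, b@B0, c@B3, c@B5, d@B0, d@B3, e@B7, f@B3}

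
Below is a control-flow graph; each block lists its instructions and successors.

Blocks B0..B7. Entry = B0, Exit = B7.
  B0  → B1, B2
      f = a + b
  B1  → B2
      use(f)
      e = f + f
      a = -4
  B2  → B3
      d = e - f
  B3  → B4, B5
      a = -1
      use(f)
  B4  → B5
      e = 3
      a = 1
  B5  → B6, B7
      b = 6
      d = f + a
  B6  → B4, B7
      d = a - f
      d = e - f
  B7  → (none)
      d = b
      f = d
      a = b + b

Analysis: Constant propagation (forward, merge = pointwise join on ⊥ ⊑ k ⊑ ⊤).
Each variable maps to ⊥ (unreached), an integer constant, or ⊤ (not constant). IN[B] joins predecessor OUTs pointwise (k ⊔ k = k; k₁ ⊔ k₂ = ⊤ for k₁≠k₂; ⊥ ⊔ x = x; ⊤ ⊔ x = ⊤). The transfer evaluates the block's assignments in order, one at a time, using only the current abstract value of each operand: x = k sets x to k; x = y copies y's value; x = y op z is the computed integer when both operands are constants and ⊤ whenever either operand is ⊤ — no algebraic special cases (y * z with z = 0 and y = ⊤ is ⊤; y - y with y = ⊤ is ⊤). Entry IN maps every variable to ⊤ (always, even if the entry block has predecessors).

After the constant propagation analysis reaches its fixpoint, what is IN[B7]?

Answer: {a: ⊤, b: 6, c: ⊤, d: ⊤, e: ⊤, f: ⊤}

Trace:
Fixpoint table:
  B0:   IN=(all ⊤)   OUT=(all ⊤)
  B1:   IN=(all ⊤)   OUT={a:-4; rest ⊤}
  B2:   IN=(all ⊤)   OUT=(all ⊤)
  B3:   IN=(all ⊤)   OUT={a:-1; rest ⊤}
  B4:   IN=(all ⊤)   OUT={a:1, e:3; rest ⊤}
  B5:   IN=(all ⊤)   OUT={b:6; rest ⊤}
  B6:   IN={b:6; rest ⊤}   OUT={b:6; rest ⊤}
  B7:   IN={b:6; rest ⊤}   OUT={a:12, b:6, d:6, f:6; rest ⊤}

Merge at B7: IN[B7] = OUT[B5] ⊔ OUT[B6] = {a: ⊤, b: 6, c: ⊤, d: ⊤, e: ⊤, f: ⊤}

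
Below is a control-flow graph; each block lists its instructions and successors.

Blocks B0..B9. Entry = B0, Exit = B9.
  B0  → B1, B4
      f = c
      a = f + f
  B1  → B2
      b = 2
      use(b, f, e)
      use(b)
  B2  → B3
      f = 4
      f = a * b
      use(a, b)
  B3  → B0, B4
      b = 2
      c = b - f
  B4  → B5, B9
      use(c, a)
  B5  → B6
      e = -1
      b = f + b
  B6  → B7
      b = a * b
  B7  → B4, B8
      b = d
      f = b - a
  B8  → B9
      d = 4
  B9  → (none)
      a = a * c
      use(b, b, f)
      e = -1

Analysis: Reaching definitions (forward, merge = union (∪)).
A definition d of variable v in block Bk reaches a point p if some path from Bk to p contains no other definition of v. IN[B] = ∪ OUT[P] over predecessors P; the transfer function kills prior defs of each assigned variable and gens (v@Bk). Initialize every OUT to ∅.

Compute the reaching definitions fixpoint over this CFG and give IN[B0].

Per-block solution:
  B0:   IN={a@B0, b@B3, c@B3, f@B2}   OUT={a@B0, b@B3, c@B3, f@B0}
  B1:   IN={a@B0, b@B3, c@B3, f@B0}   OUT={a@B0, b@B1, c@B3, f@B0}
  B2:   IN={a@B0, b@B1, c@B3, f@B0}   OUT={a@B0, b@B1, c@B3, f@B2}
  B3:   IN={a@B0, b@B1, c@B3, f@B2}   OUT={a@B0, b@B3, c@B3, f@B2}
  B4:   IN={a@B0, b@B3, b@B7, c@B3, e@B5, f@B0, f@B2, f@B7}   OUT={a@B0, b@B3, b@B7, c@B3, e@B5, f@B0, f@B2, f@B7}
  B5:   IN={a@B0, b@B3, b@B7, c@B3, e@B5, f@B0, f@B2, f@B7}   OUT={a@B0, b@B5, c@B3, e@B5, f@B0, f@B2, f@B7}
  B6:   IN={a@B0, b@B5, c@B3, e@B5, f@B0, f@B2, f@B7}   OUT={a@B0, b@B6, c@B3, e@B5, f@B0, f@B2, f@B7}
  B7:   IN={a@B0, b@B6, c@B3, e@B5, f@B0, f@B2, f@B7}   OUT={a@B0, b@B7, c@B3, e@B5, f@B7}
  B8:   IN={a@B0, b@B7, c@B3, e@B5, f@B7}   OUT={a@B0, b@B7, c@B3, d@B8, e@B5, f@B7}
  B9:   IN={a@B0, b@B3, b@B7, c@B3, d@B8, e@B5, f@B0, f@B2, f@B7}   OUT={a@B9, b@B3, b@B7, c@B3, d@B8, e@B9, f@B0, f@B2, f@B7}

Merge at B0 (entry node, so the boundary value {} is joined with the incoming edge(s)): IN[B0] = {} ⊔ OUT[B3] = {a@B0, b@B3, c@B3, f@B2}

Answer: {a@B0, b@B3, c@B3, f@B2}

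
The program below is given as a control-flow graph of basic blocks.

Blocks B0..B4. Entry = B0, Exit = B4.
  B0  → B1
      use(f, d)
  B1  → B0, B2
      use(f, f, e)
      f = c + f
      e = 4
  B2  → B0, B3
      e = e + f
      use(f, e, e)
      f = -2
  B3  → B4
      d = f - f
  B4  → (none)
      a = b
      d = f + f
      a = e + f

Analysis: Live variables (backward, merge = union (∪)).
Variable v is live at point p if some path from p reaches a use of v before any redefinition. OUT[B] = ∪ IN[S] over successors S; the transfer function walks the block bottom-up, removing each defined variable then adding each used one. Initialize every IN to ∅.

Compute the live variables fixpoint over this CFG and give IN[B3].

Converged values:
  B0:   IN={b, c, d, e, f}   OUT={b, c, d, e, f}
  B1:   IN={b, c, d, e, f}   OUT={b, c, d, e, f}
  B2:   IN={b, c, d, e, f}   OUT={b, c, d, e, f}
  B3:   IN={b, e, f}   OUT={b, e, f}
  B4:   IN={b, e, f}   OUT={}

Merge at B3: OUT[B3] = IN[B4] = {b, e, f}
Applying B3's transfer function to that OUT value gives IN[B3] (row B3 above).

Answer: {b, e, f}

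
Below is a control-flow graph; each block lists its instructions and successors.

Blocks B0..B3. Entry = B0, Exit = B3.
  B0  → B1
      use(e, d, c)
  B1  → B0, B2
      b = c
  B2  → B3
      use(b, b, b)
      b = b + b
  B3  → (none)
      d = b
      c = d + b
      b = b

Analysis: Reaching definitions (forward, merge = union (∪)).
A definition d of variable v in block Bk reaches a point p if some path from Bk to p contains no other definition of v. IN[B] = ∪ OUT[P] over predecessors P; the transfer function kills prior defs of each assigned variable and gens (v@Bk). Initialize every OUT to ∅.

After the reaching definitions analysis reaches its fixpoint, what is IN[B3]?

Converged values:
  B0:   IN={b@B1}   OUT={b@B1}
  B1:   IN={b@B1}   OUT={b@B1}
  B2:   IN={b@B1}   OUT={b@B2}
  B3:   IN={b@B2}   OUT={b@B3, c@B3, d@B3}

Merge at B3: IN[B3] = OUT[B2] = {b@B2}

Answer: {b@B2}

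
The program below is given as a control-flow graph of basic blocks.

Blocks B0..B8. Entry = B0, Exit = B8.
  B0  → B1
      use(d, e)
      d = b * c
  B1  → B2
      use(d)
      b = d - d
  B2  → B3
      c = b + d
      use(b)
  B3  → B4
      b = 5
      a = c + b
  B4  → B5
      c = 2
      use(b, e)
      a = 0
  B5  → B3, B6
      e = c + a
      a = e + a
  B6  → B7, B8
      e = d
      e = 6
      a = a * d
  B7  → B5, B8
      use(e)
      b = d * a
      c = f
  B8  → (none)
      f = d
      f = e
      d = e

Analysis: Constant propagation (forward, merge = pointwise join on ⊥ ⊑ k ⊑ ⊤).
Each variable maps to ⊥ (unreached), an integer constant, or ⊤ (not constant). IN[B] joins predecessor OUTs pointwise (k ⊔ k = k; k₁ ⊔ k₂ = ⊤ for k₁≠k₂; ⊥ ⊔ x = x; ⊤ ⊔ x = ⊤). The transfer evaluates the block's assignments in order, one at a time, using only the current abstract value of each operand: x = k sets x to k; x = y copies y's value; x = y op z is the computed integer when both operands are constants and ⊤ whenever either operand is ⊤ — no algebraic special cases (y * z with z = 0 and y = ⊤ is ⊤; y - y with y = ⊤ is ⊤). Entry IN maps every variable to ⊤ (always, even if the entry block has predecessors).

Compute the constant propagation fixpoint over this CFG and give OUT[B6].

Fixpoint table:
  B0:  IN=(all ⊤)  OUT=(all ⊤)
  B1:  IN=(all ⊤)  OUT=(all ⊤)
  B2:  IN=(all ⊤)  OUT=(all ⊤)
  B3:  IN=(all ⊤)  OUT={b:5; rest ⊤}
  B4:  IN={b:5; rest ⊤}  OUT={a:0, b:5, c:2; rest ⊤}
  B5:  IN=(all ⊤)  OUT=(all ⊤)
  B6:  IN=(all ⊤)  OUT={e:6; rest ⊤}
  B7:  IN={e:6; rest ⊤}  OUT={e:6; rest ⊤}
  B8:  IN={e:6; rest ⊤}  OUT={d:6, e:6, f:6; rest ⊤}

Merge at B6: IN[B6] = OUT[B5] = {a: ⊤, b: ⊤, c: ⊤, d: ⊤, e: ⊤, f: ⊤}
Applying B6's transfer function to that IN value gives OUT[B6] (row B6 above).

Answer: {a: ⊤, b: ⊤, c: ⊤, d: ⊤, e: 6, f: ⊤}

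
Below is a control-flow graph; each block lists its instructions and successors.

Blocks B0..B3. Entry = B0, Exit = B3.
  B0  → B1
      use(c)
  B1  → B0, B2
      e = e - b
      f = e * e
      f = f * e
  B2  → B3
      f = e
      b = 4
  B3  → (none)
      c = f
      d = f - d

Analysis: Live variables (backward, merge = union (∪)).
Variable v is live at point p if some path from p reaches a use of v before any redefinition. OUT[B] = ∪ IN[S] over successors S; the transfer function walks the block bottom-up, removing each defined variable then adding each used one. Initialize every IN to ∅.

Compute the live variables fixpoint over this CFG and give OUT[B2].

Answer: {d, f}

Working:
Per-block solution:
  B0:   IN={b, c, d, e}   OUT={b, c, d, e}
  B1:   IN={b, c, d, e}   OUT={b, c, d, e}
  B2:   IN={d, e}   OUT={d, f}
  B3:   IN={d, f}   OUT={}

Merge at B2: OUT[B2] = IN[B3] = {d, f}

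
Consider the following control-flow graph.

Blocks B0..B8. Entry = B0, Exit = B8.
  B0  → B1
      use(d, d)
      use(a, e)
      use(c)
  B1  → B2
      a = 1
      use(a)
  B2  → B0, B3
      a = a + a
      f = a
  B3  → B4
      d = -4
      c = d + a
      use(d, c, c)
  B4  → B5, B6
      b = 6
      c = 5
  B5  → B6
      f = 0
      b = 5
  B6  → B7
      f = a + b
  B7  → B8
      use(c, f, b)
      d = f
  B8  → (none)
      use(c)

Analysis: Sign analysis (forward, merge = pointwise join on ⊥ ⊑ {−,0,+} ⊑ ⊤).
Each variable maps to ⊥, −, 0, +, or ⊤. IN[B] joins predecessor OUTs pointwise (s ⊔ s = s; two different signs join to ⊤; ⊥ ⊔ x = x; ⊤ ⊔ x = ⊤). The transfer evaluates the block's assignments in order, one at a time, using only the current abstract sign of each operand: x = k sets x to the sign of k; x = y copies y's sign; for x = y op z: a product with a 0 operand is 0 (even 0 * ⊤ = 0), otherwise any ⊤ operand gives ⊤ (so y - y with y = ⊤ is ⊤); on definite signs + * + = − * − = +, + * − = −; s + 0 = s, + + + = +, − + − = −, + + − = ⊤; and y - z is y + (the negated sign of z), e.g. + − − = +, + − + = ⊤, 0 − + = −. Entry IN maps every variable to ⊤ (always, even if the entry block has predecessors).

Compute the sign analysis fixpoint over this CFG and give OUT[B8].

Answer: {a: +, b: +, c: +, d: +, e: ⊤, f: +}

Derivation:
Per-block solution:
  B0: | IN=(all ⊤) | OUT=(all ⊤)
  B1: | IN=(all ⊤) | OUT={a:+; rest ⊤}
  B2: | IN={a:+; rest ⊤} | OUT={a:+, f:+; rest ⊤}
  B3: | IN={a:+, f:+; rest ⊤} | OUT={a:+, d:-, f:+; rest ⊤}
  B4: | IN={a:+, d:-, f:+; rest ⊤} | OUT={a:+, b:+, c:+, d:-, f:+; rest ⊤}
  B5: | IN={a:+, b:+, c:+, d:-, f:+; rest ⊤} | OUT={a:+, b:+, c:+, d:-, f:0; rest ⊤}
  B6: | IN={a:+, b:+, c:+, d:-; rest ⊤} | OUT={a:+, b:+, c:+, d:-, f:+; rest ⊤}
  B7: | IN={a:+, b:+, c:+, d:-, f:+; rest ⊤} | OUT={a:+, b:+, c:+, d:+, f:+; rest ⊤}
  B8: | IN={a:+, b:+, c:+, d:+, f:+; rest ⊤} | OUT={a:+, b:+, c:+, d:+, f:+; rest ⊤}

Merge at B8: IN[B8] = OUT[B7] = {a: +, b: +, c: +, d: +, e: ⊤, f: +}
Applying B8's transfer function to that IN value gives OUT[B8] (row B8 above).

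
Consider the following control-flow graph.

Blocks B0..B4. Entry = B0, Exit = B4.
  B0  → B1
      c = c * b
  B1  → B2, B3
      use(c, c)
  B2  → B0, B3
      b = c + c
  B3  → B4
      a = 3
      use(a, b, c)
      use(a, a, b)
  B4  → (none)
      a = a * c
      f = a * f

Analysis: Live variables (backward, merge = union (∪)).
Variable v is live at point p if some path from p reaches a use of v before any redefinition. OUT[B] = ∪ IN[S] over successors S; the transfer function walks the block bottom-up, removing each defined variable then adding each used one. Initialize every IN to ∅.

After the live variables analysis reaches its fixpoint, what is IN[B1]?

Answer: {b, c, f}

Derivation:
Per-block solution:
  B0:   IN={b, c, f}   OUT={b, c, f}
  B1:   IN={b, c, f}   OUT={b, c, f}
  B2:   IN={c, f}   OUT={b, c, f}
  B3:   IN={b, c, f}   OUT={a, c, f}
  B4:   IN={a, c, f}   OUT={}

Merge at B1: OUT[B1] = IN[B2] ⊔ IN[B3] = {b, c, f}
Applying B1's transfer function to that OUT value gives IN[B1] (row B1 above).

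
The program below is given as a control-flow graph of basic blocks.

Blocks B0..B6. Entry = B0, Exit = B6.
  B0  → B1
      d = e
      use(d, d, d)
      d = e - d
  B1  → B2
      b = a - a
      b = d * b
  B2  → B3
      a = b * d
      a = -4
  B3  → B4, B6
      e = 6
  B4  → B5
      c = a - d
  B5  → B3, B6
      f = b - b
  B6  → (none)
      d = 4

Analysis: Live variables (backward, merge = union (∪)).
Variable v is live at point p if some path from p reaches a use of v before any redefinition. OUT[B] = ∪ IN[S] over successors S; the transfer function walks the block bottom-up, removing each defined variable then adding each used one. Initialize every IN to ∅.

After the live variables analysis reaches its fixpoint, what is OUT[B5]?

Fixpoint table:
  B0:  IN={a, e}  OUT={a, d}
  B1:  IN={a, d}  OUT={b, d}
  B2:  IN={b, d}  OUT={a, b, d}
  B3:  IN={a, b, d}  OUT={a, b, d}
  B4:  IN={a, b, d}  OUT={a, b, d}
  B5:  IN={a, b, d}  OUT={a, b, d}
  B6:  IN={}  OUT={}

Merge at B5: OUT[B5] = IN[B3] ⊔ IN[B6] = {a, b, d}

Answer: {a, b, d}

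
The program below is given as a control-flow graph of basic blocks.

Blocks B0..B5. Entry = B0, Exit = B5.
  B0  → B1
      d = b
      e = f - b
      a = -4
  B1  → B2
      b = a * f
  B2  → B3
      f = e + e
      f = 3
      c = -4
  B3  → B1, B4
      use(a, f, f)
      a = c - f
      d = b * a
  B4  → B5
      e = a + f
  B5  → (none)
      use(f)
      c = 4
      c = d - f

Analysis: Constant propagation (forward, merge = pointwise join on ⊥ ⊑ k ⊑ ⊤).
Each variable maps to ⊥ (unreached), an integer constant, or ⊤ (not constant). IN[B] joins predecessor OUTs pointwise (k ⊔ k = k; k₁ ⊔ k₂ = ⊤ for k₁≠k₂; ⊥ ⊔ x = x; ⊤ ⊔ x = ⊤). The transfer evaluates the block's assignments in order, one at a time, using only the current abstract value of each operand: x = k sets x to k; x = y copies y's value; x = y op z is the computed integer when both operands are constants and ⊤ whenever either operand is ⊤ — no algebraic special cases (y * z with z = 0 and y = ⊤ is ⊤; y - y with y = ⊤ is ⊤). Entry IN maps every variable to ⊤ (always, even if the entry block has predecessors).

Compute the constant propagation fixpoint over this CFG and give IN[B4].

Converged values:
  B0:  IN=(all ⊤)  OUT={a:-4; rest ⊤}
  B1:  IN=(all ⊤)  OUT=(all ⊤)
  B2:  IN=(all ⊤)  OUT={c:-4, f:3; rest ⊤}
  B3:  IN={c:-4, f:3; rest ⊤}  OUT={a:-7, c:-4, f:3; rest ⊤}
  B4:  IN={a:-7, c:-4, f:3; rest ⊤}  OUT={a:-7, c:-4, e:-4, f:3; rest ⊤}
  B5:  IN={a:-7, c:-4, e:-4, f:3; rest ⊤}  OUT={a:-7, e:-4, f:3; rest ⊤}

Merge at B4: IN[B4] = OUT[B3] = {a: -7, b: ⊤, c: -4, d: ⊤, e: ⊤, f: 3}

Answer: {a: -7, b: ⊤, c: -4, d: ⊤, e: ⊤, f: 3}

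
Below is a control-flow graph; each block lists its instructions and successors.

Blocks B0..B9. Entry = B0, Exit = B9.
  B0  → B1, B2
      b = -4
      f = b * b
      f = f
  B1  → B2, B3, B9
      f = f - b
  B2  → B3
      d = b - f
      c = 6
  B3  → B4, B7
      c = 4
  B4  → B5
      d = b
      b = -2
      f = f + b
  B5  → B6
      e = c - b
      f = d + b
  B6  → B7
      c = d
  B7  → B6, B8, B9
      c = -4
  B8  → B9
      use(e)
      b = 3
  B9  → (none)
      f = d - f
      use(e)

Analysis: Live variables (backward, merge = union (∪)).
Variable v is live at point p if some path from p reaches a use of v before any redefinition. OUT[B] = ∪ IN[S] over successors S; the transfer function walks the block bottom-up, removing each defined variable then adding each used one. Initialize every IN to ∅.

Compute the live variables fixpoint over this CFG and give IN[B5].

Answer: {b, c, d}

Working:
Per-block solution:
  B0:  IN={d, e}  OUT={b, d, e, f}
  B1:  IN={b, d, e, f}  OUT={b, d, e, f}
  B2:  IN={b, e, f}  OUT={b, d, e, f}
  B3:  IN={b, d, e, f}  OUT={b, c, d, e, f}
  B4:  IN={b, c, f}  OUT={b, c, d}
  B5:  IN={b, c, d}  OUT={d, e, f}
  B6:  IN={d, e, f}  OUT={d, e, f}
  B7:  IN={d, e, f}  OUT={d, e, f}
  B8:  IN={d, e, f}  OUT={d, e, f}
  B9:  IN={d, e, f}  OUT={}

Merge at B5: OUT[B5] = IN[B6] = {d, e, f}
Applying B5's transfer function to that OUT value gives IN[B5] (row B5 above).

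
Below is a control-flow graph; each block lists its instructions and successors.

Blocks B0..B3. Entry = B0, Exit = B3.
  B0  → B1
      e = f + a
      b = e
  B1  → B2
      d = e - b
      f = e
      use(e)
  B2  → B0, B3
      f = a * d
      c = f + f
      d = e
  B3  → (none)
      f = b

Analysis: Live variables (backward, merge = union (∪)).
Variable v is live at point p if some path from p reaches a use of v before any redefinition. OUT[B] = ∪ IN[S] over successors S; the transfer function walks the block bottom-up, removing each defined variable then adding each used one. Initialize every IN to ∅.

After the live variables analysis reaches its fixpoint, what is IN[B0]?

Per-block solution:
  B0: | IN={a, f} | OUT={a, b, e}
  B1: | IN={a, b, e} | OUT={a, b, d, e}
  B2: | IN={a, b, d, e} | OUT={a, b, f}
  B3: | IN={b} | OUT={}

Merge at B0: OUT[B0] = IN[B1] = {a, b, e}
Applying B0's transfer function to that OUT value gives IN[B0] (row B0 above).

Answer: {a, f}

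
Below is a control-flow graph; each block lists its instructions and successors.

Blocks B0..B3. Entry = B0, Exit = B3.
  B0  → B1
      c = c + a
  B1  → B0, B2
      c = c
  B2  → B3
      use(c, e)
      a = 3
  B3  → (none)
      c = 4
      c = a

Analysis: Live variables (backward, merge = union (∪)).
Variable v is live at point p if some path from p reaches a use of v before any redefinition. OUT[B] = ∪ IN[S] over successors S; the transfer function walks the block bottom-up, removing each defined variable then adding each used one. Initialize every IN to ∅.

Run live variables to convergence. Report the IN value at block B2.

Per-block solution:
  B0:  IN={a, c, e}  OUT={a, c, e}
  B1:  IN={a, c, e}  OUT={a, c, e}
  B2:  IN={c, e}  OUT={a}
  B3:  IN={a}  OUT={}

Merge at B2: OUT[B2] = IN[B3] = {a}
Applying B2's transfer function to that OUT value gives IN[B2] (row B2 above).

Answer: {c, e}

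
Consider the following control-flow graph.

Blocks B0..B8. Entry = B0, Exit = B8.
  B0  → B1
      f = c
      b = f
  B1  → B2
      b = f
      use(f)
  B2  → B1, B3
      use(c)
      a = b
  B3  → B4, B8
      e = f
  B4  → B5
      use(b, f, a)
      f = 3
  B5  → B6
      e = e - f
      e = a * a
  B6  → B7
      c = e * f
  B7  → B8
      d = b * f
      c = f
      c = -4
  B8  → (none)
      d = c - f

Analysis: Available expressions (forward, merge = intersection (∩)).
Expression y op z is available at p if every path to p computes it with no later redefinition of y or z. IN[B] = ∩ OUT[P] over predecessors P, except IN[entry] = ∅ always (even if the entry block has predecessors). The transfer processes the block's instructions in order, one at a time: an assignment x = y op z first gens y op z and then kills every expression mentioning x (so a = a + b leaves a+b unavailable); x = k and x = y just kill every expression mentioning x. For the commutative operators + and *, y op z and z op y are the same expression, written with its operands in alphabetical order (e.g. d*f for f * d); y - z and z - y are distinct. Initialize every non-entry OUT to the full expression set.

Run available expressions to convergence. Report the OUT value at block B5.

Per-block solution:
  B0:  IN={}  OUT={}
  B1:  IN={}  OUT={}
  B2:  IN={}  OUT={}
  B3:  IN={}  OUT={}
  B4:  IN={}  OUT={}
  B5:  IN={}  OUT={a*a}
  B6:  IN={a*a}  OUT={a*a, e*f}
  B7:  IN={a*a, e*f}  OUT={a*a, b*f, e*f}
  B8:  IN={}  OUT={c-f}

Merge at B5: IN[B5] = OUT[B4] = {}
Applying B5's transfer function to that IN value gives OUT[B5] (row B5 above).

Answer: {a*a}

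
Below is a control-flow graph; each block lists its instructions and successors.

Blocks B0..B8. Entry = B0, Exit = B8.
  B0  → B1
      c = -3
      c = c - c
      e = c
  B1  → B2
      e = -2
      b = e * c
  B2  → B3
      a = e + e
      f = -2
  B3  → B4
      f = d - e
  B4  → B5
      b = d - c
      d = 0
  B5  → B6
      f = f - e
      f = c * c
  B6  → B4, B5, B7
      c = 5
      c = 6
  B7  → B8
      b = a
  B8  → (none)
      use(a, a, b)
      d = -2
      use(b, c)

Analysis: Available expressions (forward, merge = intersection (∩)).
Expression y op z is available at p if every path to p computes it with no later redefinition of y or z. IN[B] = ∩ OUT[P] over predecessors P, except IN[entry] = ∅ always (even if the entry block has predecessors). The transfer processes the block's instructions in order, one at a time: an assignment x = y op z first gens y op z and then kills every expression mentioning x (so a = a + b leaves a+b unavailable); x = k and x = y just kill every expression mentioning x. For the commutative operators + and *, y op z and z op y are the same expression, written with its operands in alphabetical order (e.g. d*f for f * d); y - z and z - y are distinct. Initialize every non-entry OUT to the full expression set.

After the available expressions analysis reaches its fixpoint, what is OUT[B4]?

Per-block solution:
  B0:  IN={}  OUT={}
  B1:  IN={}  OUT={c*e}
  B2:  IN={c*e}  OUT={c*e, e+e}
  B3:  IN={c*e, e+e}  OUT={c*e, d-e, e+e}
  B4:  IN={e+e}  OUT={e+e}
  B5:  IN={e+e}  OUT={c*c, e+e}
  B6:  IN={c*c, e+e}  OUT={e+e}
  B7:  IN={e+e}  OUT={e+e}
  B8:  IN={e+e}  OUT={e+e}

Merge at B4: IN[B4] = OUT[B3] ∩ OUT[B6] = {e+e}
Applying B4's transfer function to that IN value gives OUT[B4] (row B4 above).

Answer: {e+e}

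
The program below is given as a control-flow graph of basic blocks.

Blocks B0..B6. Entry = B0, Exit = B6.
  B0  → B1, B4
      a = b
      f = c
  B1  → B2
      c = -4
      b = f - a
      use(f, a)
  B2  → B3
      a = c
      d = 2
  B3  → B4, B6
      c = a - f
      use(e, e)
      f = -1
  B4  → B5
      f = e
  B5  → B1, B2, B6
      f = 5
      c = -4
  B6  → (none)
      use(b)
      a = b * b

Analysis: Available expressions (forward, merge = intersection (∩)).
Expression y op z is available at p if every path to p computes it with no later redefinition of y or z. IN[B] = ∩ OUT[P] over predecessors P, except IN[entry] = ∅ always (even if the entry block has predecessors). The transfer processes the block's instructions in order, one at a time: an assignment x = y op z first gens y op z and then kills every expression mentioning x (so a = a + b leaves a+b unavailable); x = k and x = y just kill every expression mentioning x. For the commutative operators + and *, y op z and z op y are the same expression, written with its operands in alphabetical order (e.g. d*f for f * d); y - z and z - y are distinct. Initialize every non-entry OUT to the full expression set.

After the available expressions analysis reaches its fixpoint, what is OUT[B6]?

Fixpoint table:
  B0:   IN={}   OUT={}
  B1:   IN={}   OUT={f-a}
  B2:   IN={}   OUT={}
  B3:   IN={}   OUT={}
  B4:   IN={}   OUT={}
  B5:   IN={}   OUT={}
  B6:   IN={}   OUT={b*b}

Merge at B6: IN[B6] = OUT[B3] ∩ OUT[B5] = {}
Applying B6's transfer function to that IN value gives OUT[B6] (row B6 above).

Answer: {b*b}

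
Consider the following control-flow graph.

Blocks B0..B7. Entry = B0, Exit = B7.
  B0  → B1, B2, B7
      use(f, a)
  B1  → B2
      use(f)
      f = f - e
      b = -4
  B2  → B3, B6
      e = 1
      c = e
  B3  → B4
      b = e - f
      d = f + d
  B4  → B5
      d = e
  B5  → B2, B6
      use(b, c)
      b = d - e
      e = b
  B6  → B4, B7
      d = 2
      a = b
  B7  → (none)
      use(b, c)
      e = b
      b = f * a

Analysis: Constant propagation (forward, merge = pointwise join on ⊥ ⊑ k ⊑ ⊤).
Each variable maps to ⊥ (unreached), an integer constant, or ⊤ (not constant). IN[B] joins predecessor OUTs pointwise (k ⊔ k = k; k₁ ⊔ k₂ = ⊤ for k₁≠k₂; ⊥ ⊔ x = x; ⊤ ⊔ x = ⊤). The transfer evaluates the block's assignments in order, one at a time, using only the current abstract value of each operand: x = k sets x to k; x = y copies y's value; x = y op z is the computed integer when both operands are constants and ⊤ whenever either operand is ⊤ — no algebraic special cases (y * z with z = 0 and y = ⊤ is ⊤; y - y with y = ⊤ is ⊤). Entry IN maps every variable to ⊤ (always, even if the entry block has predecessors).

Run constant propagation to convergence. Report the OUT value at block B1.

Answer: {a: ⊤, b: -4, c: ⊤, d: ⊤, e: ⊤, f: ⊤}

Working:
Converged values:
  B0:   IN=(all ⊤)   OUT=(all ⊤)
  B1:   IN=(all ⊤)   OUT={b:-4; rest ⊤}
  B2:   IN=(all ⊤)   OUT={c:1, e:1; rest ⊤}
  B3:   IN={c:1, e:1; rest ⊤}   OUT={c:1, e:1; rest ⊤}
  B4:   IN={c:1; rest ⊤}   OUT={c:1; rest ⊤}
  B5:   IN={c:1; rest ⊤}   OUT={c:1; rest ⊤}
  B6:   IN={c:1; rest ⊤}   OUT={c:1, d:2; rest ⊤}
  B7:   IN=(all ⊤)   OUT=(all ⊤)

Merge at B1: IN[B1] = OUT[B0] = {a: ⊤, b: ⊤, c: ⊤, d: ⊤, e: ⊤, f: ⊤}
Applying B1's transfer function to that IN value gives OUT[B1] (row B1 above).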